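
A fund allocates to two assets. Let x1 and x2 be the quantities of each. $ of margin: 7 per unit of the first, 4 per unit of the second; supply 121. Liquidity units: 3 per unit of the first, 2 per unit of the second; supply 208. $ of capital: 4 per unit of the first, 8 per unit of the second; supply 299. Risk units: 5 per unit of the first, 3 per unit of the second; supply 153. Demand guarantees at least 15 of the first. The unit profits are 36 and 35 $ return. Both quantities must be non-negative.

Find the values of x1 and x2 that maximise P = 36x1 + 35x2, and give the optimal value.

Extreme points and P = 36x1 + 35x2:
  (121/7, 0) → P = 4356/7
  (15, 0) → P = 540
  (15, 4) → P = 680

x1 = 15, x2 = 4, maximum P = 680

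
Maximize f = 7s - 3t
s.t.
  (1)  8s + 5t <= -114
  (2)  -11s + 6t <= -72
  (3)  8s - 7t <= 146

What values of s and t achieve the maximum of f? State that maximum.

s = -17/24, t = -65/3, maximum f = 1441/24

Extreme points and f = 7s - 3t:
  (-324/103, -1830/103) → f = 3222/103
  (-17/24, -65/3) → f = 1441/24
  (-372/29, -1030/29) → f = 486/29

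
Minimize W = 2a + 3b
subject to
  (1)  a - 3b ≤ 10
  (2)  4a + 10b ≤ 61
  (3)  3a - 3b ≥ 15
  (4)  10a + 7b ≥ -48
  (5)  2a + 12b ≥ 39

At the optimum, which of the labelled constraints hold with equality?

(3) and (5)

Corner points and W = 2a + 3b:
  (111/14, 41/14) → W = 345/14
  (171/14, 17/14) → W = 393/14
  (99/14, 29/14) → W = 285/14

The minimum is at (99/14, 29/14). Substituting into each constraint, equality holds for (3) and (5); the remaining constraints have slack.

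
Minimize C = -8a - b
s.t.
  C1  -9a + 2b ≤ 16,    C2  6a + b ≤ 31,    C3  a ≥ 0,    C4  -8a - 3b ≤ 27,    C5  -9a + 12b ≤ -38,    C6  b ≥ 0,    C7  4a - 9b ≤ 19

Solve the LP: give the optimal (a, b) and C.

a = 149/29, b = 5/29, minimum C = -1197/29

The binding constraints are 6a + b = 31 and 4a - 9b = 19.
Solving simultaneously gives a = 149/29, b = 5/29.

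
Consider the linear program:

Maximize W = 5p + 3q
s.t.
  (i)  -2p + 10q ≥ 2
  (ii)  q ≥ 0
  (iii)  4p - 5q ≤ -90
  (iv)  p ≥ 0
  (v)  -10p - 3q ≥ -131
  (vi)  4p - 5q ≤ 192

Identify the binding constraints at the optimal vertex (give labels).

Corner points and W = 5p + 3q:
  (0, 18) → W = 54
  (385/62, 712/31) → W = 6197/62
  (0, 131/3) → W = 131

The maximum is at (0, 131/3). Substituting into each constraint, equality holds for (iv) and (v); the remaining constraints have slack.

(iv) and (v)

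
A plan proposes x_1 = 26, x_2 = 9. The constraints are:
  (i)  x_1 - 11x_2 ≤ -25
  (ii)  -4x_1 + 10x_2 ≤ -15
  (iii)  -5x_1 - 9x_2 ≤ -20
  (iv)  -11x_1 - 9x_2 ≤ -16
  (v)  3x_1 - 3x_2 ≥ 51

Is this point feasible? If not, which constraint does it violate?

Constraint (ii): -4x_1 + 10x_2 = -14, which is not ≤ -15. All other constraints are satisfied.

not feasible — violates (ii)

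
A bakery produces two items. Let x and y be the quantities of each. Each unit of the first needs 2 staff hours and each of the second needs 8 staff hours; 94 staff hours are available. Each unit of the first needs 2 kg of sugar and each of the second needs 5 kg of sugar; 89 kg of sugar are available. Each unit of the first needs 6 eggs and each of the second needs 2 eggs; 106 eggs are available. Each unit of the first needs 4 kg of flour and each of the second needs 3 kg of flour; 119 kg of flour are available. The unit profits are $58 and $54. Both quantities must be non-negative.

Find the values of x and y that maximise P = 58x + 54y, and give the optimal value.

x = 15, y = 8, maximum P = 1302

The optimum lies where 2x + 8y = 94 and 6x + 2y = 106.
Solving simultaneously gives x = 15, y = 8.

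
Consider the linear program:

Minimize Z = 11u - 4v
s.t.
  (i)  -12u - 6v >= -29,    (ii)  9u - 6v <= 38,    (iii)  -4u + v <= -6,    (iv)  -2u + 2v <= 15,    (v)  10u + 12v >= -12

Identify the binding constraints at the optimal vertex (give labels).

(i) and (iii)

Corner points and Z = 11u - 4v:
  (67/21, -65/42) → Z = 289/7
  (65/36, 11/9) → Z = 539/36
  (16/7, -61/21) → Z = 772/21
  (30/29, -54/29) → Z = 546/29

The minimum is at (65/36, 11/9). Substituting into each constraint, equality holds for (i) and (iii); the remaining constraints have slack.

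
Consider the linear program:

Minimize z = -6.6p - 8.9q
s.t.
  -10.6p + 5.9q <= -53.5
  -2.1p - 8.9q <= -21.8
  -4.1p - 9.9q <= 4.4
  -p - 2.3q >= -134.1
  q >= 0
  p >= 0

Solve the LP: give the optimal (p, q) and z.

p = 134.1, q = 0, minimum z = -885.06

Extreme points and z = -6.6p - 8.9q:
  (60477/10673, 11873/10673) → z = -5048179/106730
  (22856/757, 34199/757) → z = -4552207/7570
  (218/21, 0) → z = -2398/35
  (1341/10, 0) → z = -44253/50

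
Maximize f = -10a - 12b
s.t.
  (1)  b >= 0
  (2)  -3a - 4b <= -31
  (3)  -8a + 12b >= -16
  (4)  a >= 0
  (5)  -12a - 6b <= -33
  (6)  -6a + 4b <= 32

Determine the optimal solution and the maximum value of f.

Feasible corners and f = -10a - 12b:
  (109/17, 50/17) → f = -1690/17
  (0, 31/4) → f = -93
  (0, 8) → f = -96
The feasible region is unbounded (it extends along (2, 3), (3, 2)), but f strictly decreases along every unbounded feasible direction, so there is no improving ray and the maximum is attained at a vertex.

The binding constraints are -3a - 4b = -31 and a = 0.
Solving simultaneously gives a = 0, b = 31/4.

a = 0, b = 31/4, maximum f = -93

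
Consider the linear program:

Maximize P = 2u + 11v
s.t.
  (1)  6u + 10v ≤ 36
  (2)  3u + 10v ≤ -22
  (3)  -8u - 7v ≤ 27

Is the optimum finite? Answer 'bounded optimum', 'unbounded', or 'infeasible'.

Vertices and P = 2u + 11v:
  (58/3, -8) → P = -148/3
  (-116/59, -95/59) → P = -1277/59
The feasible region has finitely many vertices and no improving ray; the maximum is -1277/59 at (-116/59, -95/59).

bounded optimum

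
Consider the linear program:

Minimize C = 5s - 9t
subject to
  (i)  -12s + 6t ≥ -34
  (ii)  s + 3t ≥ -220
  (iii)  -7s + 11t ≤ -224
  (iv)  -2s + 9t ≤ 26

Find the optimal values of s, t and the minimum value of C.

s = -97/9, t = -245/9, minimum C = 1720/9

Extreme points and C = 5s - 9t:
  (-29, -191/3) → C = 428
  (-97/9, -245/9) → C = 1720/9
  (-437/8, -441/8) → C = 223

The optimum lies where -12s + 6t = -34 and -7s + 11t = -224.
Solving simultaneously gives s = -97/9, t = -245/9.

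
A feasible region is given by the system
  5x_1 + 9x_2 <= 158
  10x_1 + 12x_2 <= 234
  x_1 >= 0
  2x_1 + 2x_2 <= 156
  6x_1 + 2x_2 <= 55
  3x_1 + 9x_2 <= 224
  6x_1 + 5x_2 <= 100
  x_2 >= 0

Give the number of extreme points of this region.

Intersecting each pair of boundary lines and keeping only the points that satisfy every inequality leaves:
  (0, 158/9)
  (110/29, 448/29)
  (0, 0)
  (25/6, 15)
  (55/6, 0)

5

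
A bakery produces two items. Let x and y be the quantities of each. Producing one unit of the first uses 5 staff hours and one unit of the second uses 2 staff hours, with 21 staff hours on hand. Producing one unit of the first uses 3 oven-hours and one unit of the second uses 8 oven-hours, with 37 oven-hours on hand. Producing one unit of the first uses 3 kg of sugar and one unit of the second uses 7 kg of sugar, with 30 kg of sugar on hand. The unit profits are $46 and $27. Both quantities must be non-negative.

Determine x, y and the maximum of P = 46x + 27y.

Vertices and P = 46x + 27y:
  (0, 0) → P = 0
  (0, 30/7) → P = 810/7
  (21/5, 0) → P = 966/5
  (3, 3) → P = 219

x = 3, y = 3, maximum P = 219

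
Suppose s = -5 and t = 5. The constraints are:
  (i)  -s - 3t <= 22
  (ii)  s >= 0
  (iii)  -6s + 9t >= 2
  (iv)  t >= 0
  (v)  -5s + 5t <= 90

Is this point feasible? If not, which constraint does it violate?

not feasible — violates (ii)

Constraint (ii): s = -5, which is not ≥ 0. All other constraints are satisfied.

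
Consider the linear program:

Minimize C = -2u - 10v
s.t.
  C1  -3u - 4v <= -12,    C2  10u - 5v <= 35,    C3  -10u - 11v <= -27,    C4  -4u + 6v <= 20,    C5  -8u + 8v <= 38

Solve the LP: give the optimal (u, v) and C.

u = 31/4, v = 17/2, minimum C = -201/2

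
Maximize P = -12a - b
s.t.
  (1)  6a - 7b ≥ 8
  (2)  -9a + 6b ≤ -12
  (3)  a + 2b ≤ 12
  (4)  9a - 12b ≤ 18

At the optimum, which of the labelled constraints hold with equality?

(2) and (4)

Corner points and P = -12a - b:
  (4/3, 0) → P = -16
  (100/19, 64/19) → P = -1264/19
  (2/3, -1) → P = -7
  (6, 3) → P = -75

The maximum is at (2/3, -1). Substituting into each constraint, equality holds for (2) and (4); the remaining constraints have slack.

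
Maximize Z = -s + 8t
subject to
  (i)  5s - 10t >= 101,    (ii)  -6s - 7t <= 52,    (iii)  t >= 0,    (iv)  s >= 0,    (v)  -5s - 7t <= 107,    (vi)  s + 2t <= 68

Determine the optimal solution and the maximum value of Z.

s = 441/10, t = 239/20, maximum Z = 103/2

Extreme points and Z = -s + 8t:
  (101/5, 0) → Z = -101/5
  (441/10, 239/20) → Z = 103/2
  (68, 0) → Z = -68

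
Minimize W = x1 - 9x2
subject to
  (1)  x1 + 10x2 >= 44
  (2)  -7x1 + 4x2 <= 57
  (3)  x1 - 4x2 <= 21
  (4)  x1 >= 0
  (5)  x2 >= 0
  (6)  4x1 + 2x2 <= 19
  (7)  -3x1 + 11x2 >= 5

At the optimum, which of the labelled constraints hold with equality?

(4) and (6)

Vertices and W = x1 - 9x2:
  (0, 22/5) → W = -198/5
  (51/19, 157/38) → W = -69/2
  (0, 19/2) → W = -171/2

The minimum is at (0, 19/2). Substituting into each constraint, equality holds for (4) and (6); the remaining constraints have slack.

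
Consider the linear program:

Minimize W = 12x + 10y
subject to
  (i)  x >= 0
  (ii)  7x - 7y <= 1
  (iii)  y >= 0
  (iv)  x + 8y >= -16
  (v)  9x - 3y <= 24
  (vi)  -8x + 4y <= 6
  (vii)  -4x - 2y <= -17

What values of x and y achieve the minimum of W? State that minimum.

Corner points and W = 12x + 10y:
  (55/14, 53/14) → W = 85
  (121/42, 115/42) → W = 1301/21
  (19/2, 41/2) → W = 319
  (7/4, 5) → W = 71

x = 121/42, y = 115/42, minimum W = 1301/21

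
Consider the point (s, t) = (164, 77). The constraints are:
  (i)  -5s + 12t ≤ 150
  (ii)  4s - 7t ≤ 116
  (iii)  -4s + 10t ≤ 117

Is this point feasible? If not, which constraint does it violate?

Constraint (ii): 4s - 7t = 117, which is not ≤ 116. All other constraints are satisfied.

not feasible — violates (ii)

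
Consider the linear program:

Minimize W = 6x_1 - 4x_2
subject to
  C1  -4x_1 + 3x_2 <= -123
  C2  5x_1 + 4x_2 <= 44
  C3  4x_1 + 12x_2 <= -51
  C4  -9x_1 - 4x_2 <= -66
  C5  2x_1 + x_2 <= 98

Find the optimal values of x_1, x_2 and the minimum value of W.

x_1 = 690/43, x_2 = -843/43, minimum W = 7512/43

Vertices and W = 6x_1 - 4x_2:
  (624/31, -439/31) → W = 5500/31
  (690/43, -843/43) → W = 7512/43
  (116, -134) → W = 1232
The feasible region is unbounded (it extends along (1, -2), (4, -9)), but W strictly increases along every unbounded feasible direction, so there is no improving ray and the minimum is attained at a vertex.

The optimum lies where -4x_1 + 3x_2 = -123 and -9x_1 - 4x_2 = -66.
Solving simultaneously gives x_1 = 690/43, x_2 = -843/43.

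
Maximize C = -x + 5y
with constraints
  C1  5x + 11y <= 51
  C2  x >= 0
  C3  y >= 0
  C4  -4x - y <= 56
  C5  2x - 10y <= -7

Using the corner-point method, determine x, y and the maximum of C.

x = 0, y = 51/11, maximum C = 255/11

Feasible corners and C = -x + 5y:
  (0, 51/11) → C = 255/11
  (433/72, 137/72) → C = 7/2
  (0, 7/10) → C = 7/2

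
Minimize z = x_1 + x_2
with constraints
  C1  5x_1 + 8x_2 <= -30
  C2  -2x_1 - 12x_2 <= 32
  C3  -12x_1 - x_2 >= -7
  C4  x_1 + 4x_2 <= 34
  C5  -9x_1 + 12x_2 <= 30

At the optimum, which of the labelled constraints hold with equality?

Vertices and z = x_1 + x_2:
  (-26/11, -25/11) → z = -51/11
  (-50/11, -10/11) → z = -60/11
  (-62/11, -19/11) → z = -81/11

The minimum is at (-62/11, -19/11). Substituting into each constraint, equality holds for C2 and C5; the remaining constraints have slack.

C2 and C5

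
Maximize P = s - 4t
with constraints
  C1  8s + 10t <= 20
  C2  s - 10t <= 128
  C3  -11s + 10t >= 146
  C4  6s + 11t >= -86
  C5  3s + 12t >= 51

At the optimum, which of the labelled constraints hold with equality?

C3 and C5

Vertices and P = s - 4t:
  (-126/19, 694/95) → P = -3406/95
  (-23/3, 37/6) → P = -97/3
  (-531/13, 188/13) → P = -1283/13
The feasible region is unbounded (it extends along (-11, 6), (-5, 4)), but P strictly decreases along every unbounded feasible direction, so there is no improving ray and the maximum is attained at a vertex.

The maximum is at (-23/3, 37/6). Substituting into each constraint, equality holds for C3 and C5; the remaining constraints have slack.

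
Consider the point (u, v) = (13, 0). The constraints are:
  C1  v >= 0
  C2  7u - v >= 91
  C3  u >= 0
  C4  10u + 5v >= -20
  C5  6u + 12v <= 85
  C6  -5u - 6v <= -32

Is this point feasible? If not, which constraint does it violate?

feasible

C1: 0 ≥ 0 ✓
C2: 91 ≥ 91 ✓
C3: 13 ≥ 0 ✓
C4: 130 ≥ -20 ✓
C5: 78 ≤ 85 ✓
C6: -65 ≤ -32 ✓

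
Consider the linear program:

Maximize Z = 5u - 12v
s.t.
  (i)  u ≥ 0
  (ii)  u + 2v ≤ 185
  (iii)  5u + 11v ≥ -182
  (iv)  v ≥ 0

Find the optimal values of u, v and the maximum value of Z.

u = 185, v = 0, maximum Z = 925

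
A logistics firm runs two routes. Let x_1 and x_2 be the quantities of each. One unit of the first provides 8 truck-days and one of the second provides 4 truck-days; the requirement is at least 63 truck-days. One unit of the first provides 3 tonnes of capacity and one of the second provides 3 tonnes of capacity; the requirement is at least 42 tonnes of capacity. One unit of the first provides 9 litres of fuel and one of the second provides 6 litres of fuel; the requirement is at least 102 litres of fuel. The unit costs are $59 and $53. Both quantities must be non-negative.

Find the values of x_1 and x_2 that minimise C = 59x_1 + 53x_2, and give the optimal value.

x_1 = 6, x_2 = 8, minimum C = 778

Vertices and C = 59x_1 + 53x_2:
  (0, 17) → C = 901
  (14, 0) → C = 826
  (6, 8) → C = 778
The feasible region is unbounded (it extends along (0, 1), (1, 0)), but C strictly increases along every unbounded feasible direction, so there is no improving ray and the minimum is attained at a vertex.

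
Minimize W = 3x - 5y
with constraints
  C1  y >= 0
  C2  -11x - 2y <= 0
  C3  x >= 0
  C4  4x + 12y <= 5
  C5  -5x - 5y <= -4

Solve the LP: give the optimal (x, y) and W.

x = 23/40, y = 9/40, minimum W = 3/5

Feasible corners and W = 3x - 5y:
  (5/4, 0) → W = 15/4
  (4/5, 0) → W = 12/5
  (23/40, 9/40) → W = 3/5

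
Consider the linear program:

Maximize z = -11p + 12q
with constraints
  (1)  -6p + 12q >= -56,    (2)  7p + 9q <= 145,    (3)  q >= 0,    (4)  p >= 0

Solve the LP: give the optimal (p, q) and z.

Extreme points and z = -11p + 12q:
  (374/23, 239/69) → z = -3158/23
  (28/3, 0) → z = -308/3
  (0, 145/9) → z = 580/3
  (0, 0) → z = 0

The optimum lies where 7p + 9q = 145 and p = 0.
Solving simultaneously gives p = 0, q = 145/9.

p = 0, q = 145/9, maximum z = 580/3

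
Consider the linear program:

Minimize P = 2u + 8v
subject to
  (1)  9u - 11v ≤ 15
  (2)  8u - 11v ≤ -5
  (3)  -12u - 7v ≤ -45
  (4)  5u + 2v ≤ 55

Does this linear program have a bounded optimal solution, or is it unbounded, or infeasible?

bounded optimum

Feasible corners and P = 2u + 8v:
  (115/47, 105/47) → P = 1070/47
  (595/71, 465/71) → P = 4910/71
The feasible region has finitely many vertices and no improving ray; the minimum is 1070/47 at (115/47, 105/47).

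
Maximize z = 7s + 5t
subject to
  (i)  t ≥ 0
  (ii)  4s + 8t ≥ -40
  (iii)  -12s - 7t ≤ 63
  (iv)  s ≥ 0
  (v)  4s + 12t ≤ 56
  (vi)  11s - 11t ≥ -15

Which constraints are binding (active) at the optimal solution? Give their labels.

Feasible corners and z = 7s + 5t:
  (0, 0) → z = 0
  (14, 0) → z = 98
  (0, 15/11) → z = 75/11
  (109/44, 169/44) → z = 402/11

The maximum is at (14, 0). Substituting into each constraint, equality holds for (i) and (v); the remaining constraints have slack.

(i) and (v)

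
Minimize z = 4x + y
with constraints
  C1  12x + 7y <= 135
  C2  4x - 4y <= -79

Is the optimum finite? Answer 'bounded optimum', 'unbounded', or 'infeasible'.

From the feasible point (-13/76, 372/19), moving in the direction (-7, 12) keeps every constraint satisfied while z decreases without bound.

unbounded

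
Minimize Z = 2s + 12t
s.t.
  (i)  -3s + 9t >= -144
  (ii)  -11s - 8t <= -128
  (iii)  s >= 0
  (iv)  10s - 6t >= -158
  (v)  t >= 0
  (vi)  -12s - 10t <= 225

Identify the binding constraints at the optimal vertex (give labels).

(ii) and (v)

Feasible corners and Z = 2s + 12t:
  (48, 0) → Z = 96
  (0, 16) → Z = 192
  (128/11, 0) → Z = 256/11
  (0, 79/3) → Z = 316
The feasible region is unbounded (it extends along (3, 1), (3, 5)), but Z strictly increases along every unbounded feasible direction, so there is no improving ray and the minimum is attained at a vertex.

The minimum is at (128/11, 0). Substituting into each constraint, equality holds for (ii) and (v); the remaining constraints have slack.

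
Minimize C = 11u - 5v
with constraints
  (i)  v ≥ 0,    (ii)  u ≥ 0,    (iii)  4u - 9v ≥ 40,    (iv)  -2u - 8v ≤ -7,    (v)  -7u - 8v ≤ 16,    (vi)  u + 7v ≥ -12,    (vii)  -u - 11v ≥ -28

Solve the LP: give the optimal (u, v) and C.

Extreme points and C = 11u - 5v:
  (10, 0) → C = 110
  (28, 0) → C = 308
  (692/53, 72/53) → C = 7252/53

The binding constraints are v = 0 and 4u - 9v = 40.
Solving simultaneously gives u = 10, v = 0.

u = 10, v = 0, minimum C = 110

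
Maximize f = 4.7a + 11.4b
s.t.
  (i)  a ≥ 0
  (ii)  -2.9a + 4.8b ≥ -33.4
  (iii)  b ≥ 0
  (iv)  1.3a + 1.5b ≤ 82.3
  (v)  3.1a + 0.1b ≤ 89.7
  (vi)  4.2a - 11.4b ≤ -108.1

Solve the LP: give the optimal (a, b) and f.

a = 0, b = 823/15, maximum f = 15637/25

Extreme points and f = 4.7a + 11.4b:
  (0, 823/15) → f = 15637/25
  (0, 1081/114) → f = 1081/10
  (3158/113, 3463/113) → f = 271604/565
  (101177/3576, 71185/3576) → f = 12870409/35760

The optimum lies where a = 0 and 1.3a + 1.5b = 82.3.
Solving simultaneously gives a = 0, b = 823/15.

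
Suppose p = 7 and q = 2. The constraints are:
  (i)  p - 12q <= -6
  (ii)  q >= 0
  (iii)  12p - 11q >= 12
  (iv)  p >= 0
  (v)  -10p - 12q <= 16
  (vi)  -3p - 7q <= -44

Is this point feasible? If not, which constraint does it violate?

not feasible — violates (vi)

Constraint (vi): -3p - 7q = -35, which is not ≤ -44. All other constraints are satisfied.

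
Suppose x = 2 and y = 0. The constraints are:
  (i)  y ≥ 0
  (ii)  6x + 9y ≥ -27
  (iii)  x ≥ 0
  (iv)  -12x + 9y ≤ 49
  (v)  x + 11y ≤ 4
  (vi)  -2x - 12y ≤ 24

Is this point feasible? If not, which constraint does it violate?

(i): 0 ≥ 0 ✓
(ii): 12 ≥ -27 ✓
(iii): 2 ≥ 0 ✓
(iv): -24 ≤ 49 ✓
(v): 2 ≤ 4 ✓
(vi): -4 ≤ 24 ✓

feasible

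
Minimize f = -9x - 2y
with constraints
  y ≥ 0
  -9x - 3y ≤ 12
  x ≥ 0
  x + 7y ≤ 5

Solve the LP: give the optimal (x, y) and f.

Feasible corners and f = -9x - 2y:
  (0, 0) → f = 0
  (5, 0) → f = -45
  (0, 5/7) → f = -10/7

The binding constraints are y = 0 and x + 7y = 5.
Solving simultaneously gives x = 5, y = 0.

x = 5, y = 0, minimum f = -45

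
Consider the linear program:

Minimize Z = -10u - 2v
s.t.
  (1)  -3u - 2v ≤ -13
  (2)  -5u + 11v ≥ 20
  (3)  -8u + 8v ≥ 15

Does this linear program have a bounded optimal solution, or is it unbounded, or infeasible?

unbounded

From the feasible point (37/20, 149/40), moving in the direction (8, 8) keeps every constraint satisfied while Z decreases without bound.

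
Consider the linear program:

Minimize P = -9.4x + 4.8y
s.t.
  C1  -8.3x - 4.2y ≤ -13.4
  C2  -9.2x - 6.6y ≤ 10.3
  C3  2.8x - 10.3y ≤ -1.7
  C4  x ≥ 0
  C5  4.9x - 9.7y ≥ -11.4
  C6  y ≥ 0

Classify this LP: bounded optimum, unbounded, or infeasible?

unbounded

From the feasible point (13088/9725, 5163/9725), moving in the direction (10.3, 2.8) keeps every constraint satisfied while P decreases without bound.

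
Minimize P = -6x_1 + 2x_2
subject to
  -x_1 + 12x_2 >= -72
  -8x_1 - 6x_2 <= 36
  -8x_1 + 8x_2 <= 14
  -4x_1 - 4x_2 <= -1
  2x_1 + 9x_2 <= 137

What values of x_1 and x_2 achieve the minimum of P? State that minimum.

x_1 = 764/11, x_2 = -7/33, minimum P = -13766/33

Corner points and P = -6x_1 + 2x_2:
  (75/13, -287/52) → P = -1187/26
  (764/11, -7/33) → P = -13766/33
  (-3/4, 1) → P = 13/2
  (485/44, 281/22) → P = -893/22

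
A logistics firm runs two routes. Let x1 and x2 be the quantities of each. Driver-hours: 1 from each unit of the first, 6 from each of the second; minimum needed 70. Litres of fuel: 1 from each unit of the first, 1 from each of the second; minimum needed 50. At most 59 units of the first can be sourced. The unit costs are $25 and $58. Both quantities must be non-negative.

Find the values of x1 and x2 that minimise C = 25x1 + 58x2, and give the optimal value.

Corner points and C = 25x1 + 58x2:
  (0, 50) → C = 2900
  (46, 4) → C = 1382
  (59, 11/6) → C = 4744/3
The feasible region is unbounded (it extends along (0, 1)), but C strictly increases along every unbounded feasible direction, so there is no improving ray and the minimum is attained at a vertex.

x1 = 46, x2 = 4, minimum C = 1382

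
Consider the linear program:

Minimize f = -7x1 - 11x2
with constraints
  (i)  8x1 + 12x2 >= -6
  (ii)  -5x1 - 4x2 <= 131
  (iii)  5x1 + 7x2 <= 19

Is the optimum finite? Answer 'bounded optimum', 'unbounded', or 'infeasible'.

Feasible corners and f = -7x1 - 11x2:
  (-387/7, 509/14) → f = -181/14
  (135/2, -91/2) → f = 28
  (-331/5, 50) → f = -433/5
The feasible region has finitely many vertices and no improving ray; the minimum is -433/5 at (-331/5, 50).

bounded optimum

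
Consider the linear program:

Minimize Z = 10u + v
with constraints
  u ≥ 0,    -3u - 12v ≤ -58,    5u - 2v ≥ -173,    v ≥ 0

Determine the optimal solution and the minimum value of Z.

u = 0, v = 29/6, minimum Z = 29/6

Vertices and Z = 10u + v:
  (0, 29/6) → Z = 29/6
  (0, 173/2) → Z = 173/2
  (58/3, 0) → Z = 580/3
The feasible region is unbounded (it extends along (1, 0), (2, 5)), but Z strictly increases along every unbounded feasible direction, so there is no improving ray and the minimum is attained at a vertex.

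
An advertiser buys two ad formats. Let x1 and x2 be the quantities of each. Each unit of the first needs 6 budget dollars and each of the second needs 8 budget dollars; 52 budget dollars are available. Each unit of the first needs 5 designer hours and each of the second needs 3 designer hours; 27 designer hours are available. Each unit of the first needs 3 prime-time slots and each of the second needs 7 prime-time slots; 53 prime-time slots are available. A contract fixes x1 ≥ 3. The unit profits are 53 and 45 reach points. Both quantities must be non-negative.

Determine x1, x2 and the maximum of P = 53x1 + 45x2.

x1 = 3, x2 = 4, maximum P = 339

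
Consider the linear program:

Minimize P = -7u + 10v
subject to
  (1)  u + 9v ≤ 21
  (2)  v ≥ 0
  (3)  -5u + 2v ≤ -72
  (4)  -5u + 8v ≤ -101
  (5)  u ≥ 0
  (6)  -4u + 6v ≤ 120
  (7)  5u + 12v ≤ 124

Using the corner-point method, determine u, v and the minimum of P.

u = 21, v = 0, minimum P = -147

Extreme points and P = -7u + 10v:
  (21, 0) → P = -147
  (1077/53, 4/53) → P = -7499/53
  (101/5, 0) → P = -707/5

At the optimal vertex, u + 9v = 21 and v = 0.
Solving simultaneously gives u = 21, v = 0.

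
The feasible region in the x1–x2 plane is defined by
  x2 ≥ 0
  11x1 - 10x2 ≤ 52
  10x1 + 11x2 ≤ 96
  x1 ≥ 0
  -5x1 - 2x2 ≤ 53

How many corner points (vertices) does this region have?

Of the 10 pairwise boundary intersections, those satisfying every inequality are:
  (52/11, 0)
  (0, 0)
  (1532/221, 536/221)
  (0, 96/11)

4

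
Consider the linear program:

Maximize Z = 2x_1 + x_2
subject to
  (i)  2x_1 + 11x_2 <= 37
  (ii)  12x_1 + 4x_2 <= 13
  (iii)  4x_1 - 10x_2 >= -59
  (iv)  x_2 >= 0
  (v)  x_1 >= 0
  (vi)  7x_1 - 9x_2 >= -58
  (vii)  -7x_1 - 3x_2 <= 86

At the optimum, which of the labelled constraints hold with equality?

(ii) and (v)

Extreme points and Z = 2x_1 + x_2:
  (13/12, 0) → Z = 13/6
  (0, 13/4) → Z = 13/4
  (0, 0) → Z = 0

The maximum is at (0, 13/4). Substituting into each constraint, equality holds for (ii) and (v); the remaining constraints have slack.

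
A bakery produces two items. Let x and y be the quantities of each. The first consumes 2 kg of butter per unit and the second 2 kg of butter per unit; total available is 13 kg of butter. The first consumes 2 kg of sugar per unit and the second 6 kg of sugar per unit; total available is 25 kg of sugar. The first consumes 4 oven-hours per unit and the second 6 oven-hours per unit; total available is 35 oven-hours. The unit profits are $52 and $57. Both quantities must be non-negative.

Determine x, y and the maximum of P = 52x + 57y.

Vertices and P = 52x + 57y:
  (0, 0) → P = 0
  (0, 25/6) → P = 475/2
  (13/2, 0) → P = 338
  (7/2, 3) → P = 353

x = 7/2, y = 3, maximum P = 353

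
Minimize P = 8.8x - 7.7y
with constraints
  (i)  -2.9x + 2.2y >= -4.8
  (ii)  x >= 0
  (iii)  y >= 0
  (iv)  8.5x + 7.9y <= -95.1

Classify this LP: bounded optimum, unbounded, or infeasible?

The boundaries -2.9x + 2.2y = -4.8 and y = 0 meet at (48/29, 0), but that point violates 8.5x + 7.9y ≤ -95.1. Every candidate vertex is excluded by some other constraint, so the feasible region is empty.

infeasible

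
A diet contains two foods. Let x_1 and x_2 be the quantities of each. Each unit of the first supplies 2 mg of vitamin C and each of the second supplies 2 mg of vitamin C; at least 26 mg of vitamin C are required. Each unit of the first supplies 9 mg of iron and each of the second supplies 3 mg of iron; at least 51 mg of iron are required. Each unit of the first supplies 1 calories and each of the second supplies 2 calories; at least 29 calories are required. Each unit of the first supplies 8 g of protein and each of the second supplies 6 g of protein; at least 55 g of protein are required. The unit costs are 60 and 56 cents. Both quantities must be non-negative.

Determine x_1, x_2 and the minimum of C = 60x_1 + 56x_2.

Vertices and C = 60x_1 + 56x_2:
  (0, 17) → C = 952
  (29, 0) → C = 1740
  (1, 14) → C = 844
The feasible region is unbounded (it extends along (0, 1), (1, 0)), but C strictly increases along every unbounded feasible direction, so there is no improving ray and the minimum is attained at a vertex.

At the optimal vertex, 9x_1 + 3x_2 = 51 and x_1 + 2x_2 = 29.
Solving simultaneously gives x_1 = 1, x_2 = 14.

x_1 = 1, x_2 = 14, minimum C = 844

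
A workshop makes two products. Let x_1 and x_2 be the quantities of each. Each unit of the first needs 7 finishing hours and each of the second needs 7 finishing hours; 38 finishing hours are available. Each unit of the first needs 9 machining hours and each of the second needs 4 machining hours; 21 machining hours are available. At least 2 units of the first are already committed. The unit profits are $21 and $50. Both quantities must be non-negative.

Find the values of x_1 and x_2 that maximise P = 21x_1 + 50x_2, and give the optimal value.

Corner points and P = 21x_1 + 50x_2:
  (7/3, 0) → P = 49
  (2, 0) → P = 42
  (2, 3/4) → P = 159/2

The optimum lies where 9x_1 + 4x_2 = 21 and x_1 = 2.
Solving simultaneously gives x_1 = 2, x_2 = 3/4.

x_1 = 2, x_2 = 3/4, maximum P = 159/2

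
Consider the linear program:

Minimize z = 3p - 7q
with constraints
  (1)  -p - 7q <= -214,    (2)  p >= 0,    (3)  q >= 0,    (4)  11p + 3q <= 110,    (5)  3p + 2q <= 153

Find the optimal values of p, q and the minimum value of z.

Feasible corners and z = 3p - 7q:
  (0, 214/7) → z = -214
  (64/37, 1122/37) → z = -7662/37
  (0, 110/3) → z = -770/3

The optimum lies where p = 0 and 11p + 3q = 110.
Solving simultaneously gives p = 0, q = 110/3.

p = 0, q = 110/3, minimum z = -770/3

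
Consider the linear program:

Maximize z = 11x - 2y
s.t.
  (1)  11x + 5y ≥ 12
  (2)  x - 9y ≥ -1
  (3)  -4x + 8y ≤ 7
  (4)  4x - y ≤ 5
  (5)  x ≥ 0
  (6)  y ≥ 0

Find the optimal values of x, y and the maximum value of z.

Extreme points and z = 11x - 2y:
  (103/104, 23/104) → z = 1087/104
  (12/11, 0) → z = 12
  (46/35, 9/35) → z = 488/35
  (5/4, 0) → z = 55/4

x = 46/35, y = 9/35, maximum z = 488/35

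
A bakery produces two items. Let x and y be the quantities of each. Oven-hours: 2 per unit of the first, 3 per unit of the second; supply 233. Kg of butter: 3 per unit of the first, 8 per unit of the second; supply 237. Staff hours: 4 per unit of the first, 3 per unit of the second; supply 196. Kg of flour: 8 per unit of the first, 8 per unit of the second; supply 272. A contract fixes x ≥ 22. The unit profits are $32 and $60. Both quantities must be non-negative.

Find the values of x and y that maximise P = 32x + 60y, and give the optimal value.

x = 22, y = 12, maximum P = 1424

Extreme points and P = 32x + 60y:
  (34, 0) → P = 1088
  (22, 0) → P = 704
  (22, 12) → P = 1424

The binding constraints are 8x + 8y = 272 and x = 22.
Solving simultaneously gives x = 22, y = 12.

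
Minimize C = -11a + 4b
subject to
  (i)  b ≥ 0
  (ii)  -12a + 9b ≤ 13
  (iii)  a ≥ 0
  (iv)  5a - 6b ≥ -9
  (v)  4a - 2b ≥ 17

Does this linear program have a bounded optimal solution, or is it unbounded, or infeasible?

From the feasible point (17/4, 0), moving in the direction (6, 5) keeps every constraint satisfied while C decreases without bound.

unbounded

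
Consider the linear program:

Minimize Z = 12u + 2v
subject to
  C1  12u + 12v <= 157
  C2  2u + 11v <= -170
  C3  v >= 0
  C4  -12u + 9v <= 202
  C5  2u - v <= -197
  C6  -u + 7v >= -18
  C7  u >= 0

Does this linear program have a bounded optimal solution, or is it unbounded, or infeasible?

The boundaries -u + 7v = -18 and u = 0 meet at (0, -18/7), but that point violates 2u + 11v ≤ -170. Every candidate vertex is excluded by some other constraint, so the feasible region is empty.

infeasible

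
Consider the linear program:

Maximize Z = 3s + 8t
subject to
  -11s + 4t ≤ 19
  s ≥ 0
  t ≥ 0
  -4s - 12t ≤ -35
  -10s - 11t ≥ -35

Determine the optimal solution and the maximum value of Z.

Corner points and Z = 3s + 8t:
  (0, 35/12) → Z = 70/3
  (0, 35/11) → Z = 280/11
  (35/76, 105/38) → Z = 1785/76

s = 0, t = 35/11, maximum Z = 280/11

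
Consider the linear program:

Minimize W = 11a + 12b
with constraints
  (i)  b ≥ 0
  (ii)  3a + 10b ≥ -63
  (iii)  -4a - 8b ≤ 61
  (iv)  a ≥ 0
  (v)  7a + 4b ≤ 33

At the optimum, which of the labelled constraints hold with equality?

(i) and (iv)

Vertices and W = 11a + 12b:
  (0, 0) → W = 0
  (33/7, 0) → W = 363/7
  (0, 33/4) → W = 99

The minimum is at (0, 0). Substituting into each constraint, equality holds for (i) and (iv); the remaining constraints have slack.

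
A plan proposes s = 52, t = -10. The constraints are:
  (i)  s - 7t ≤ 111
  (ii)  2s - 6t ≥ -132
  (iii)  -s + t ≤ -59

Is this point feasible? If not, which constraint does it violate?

Constraint (i): s - 7t = 122, which is not ≤ 111. All other constraints are satisfied.

not feasible — violates (i)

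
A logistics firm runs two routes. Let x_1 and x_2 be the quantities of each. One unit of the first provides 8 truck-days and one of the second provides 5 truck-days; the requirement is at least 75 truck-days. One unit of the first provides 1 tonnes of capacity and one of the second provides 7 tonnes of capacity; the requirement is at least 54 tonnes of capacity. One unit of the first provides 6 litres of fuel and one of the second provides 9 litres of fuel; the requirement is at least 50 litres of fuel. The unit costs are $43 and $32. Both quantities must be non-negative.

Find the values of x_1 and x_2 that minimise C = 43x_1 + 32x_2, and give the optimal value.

Feasible corners and C = 43x_1 + 32x_2:
  (0, 15) → C = 480
  (54, 0) → C = 2322
  (5, 7) → C = 439
The feasible region is unbounded (it extends along (0, 1), (1, 0)), but C strictly increases along every unbounded feasible direction, so there is no improving ray and the minimum is attained at a vertex.

The optimum lies where 8x_1 + 5x_2 = 75 and x_1 + 7x_2 = 54.
Solving simultaneously gives x_1 = 5, x_2 = 7.

x_1 = 5, x_2 = 7, minimum C = 439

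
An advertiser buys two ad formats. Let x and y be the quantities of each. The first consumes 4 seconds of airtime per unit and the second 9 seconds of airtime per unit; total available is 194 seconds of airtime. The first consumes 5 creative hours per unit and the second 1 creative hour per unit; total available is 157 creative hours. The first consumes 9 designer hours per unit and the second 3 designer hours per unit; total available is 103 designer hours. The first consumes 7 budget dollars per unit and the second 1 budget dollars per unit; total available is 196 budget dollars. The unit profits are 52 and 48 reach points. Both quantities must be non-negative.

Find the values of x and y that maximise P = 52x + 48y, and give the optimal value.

x = 5, y = 58/3, maximum P = 1188

Feasible corners and P = 52x + 48y:
  (0, 0) → P = 0
  (0, 194/9) → P = 3104/3
  (103/9, 0) → P = 5356/9
  (5, 58/3) → P = 1188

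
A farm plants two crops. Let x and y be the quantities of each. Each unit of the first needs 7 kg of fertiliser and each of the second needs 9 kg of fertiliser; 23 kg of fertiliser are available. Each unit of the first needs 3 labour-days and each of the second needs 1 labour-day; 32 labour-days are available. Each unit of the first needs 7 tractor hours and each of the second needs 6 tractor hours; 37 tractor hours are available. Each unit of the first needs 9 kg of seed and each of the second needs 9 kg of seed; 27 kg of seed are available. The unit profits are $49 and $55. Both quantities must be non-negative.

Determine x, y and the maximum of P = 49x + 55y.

Feasible corners and P = 49x + 55y:
  (0, 0) → P = 0
  (0, 23/9) → P = 1265/9
  (3, 0) → P = 147
  (2, 1) → P = 153

The optimum lies where 7x + 9y = 23 and 9x + 9y = 27.
Solving simultaneously gives x = 2, y = 1.

x = 2, y = 1, maximum P = 153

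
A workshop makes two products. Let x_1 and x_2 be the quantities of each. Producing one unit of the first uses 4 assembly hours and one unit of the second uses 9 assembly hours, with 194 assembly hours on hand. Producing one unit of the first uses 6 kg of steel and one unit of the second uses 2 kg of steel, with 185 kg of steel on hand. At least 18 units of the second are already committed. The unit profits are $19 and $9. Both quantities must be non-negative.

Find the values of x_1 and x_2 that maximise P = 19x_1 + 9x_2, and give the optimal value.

x_1 = 8, x_2 = 18, maximum P = 314

Extreme points and P = 19x_1 + 9x_2:
  (0, 194/9) → P = 194
  (0, 18) → P = 162
  (8, 18) → P = 314

The binding constraints are 4x_1 + 9x_2 = 194 and x_2 = 18.
Solving simultaneously gives x_1 = 8, x_2 = 18.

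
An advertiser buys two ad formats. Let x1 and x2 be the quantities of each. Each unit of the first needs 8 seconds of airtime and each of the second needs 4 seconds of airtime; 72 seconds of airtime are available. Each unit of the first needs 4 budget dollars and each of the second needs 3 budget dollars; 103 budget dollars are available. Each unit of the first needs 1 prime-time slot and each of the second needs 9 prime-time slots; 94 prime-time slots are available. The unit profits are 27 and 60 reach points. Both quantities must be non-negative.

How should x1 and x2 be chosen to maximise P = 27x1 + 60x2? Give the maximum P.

Corner points and P = 27x1 + 60x2:
  (0, 0) → P = 0
  (0, 94/9) → P = 1880/3
  (9, 0) → P = 243
  (4, 10) → P = 708

At the optimal vertex, 8x1 + 4x2 = 72 and x1 + 9x2 = 94.
Solving simultaneously gives x1 = 4, x2 = 10.

x1 = 4, x2 = 10, maximum P = 708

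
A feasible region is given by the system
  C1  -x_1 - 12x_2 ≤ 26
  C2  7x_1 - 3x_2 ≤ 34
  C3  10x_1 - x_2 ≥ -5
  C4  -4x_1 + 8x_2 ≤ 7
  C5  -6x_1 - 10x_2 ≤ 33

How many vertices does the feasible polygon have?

4

Pairwise boundary intersections that survive every other constraint:
  (110/29, -72/29)
  (-86/121, -255/121)
  (293/44, 185/44)
  (-33/76, 25/38)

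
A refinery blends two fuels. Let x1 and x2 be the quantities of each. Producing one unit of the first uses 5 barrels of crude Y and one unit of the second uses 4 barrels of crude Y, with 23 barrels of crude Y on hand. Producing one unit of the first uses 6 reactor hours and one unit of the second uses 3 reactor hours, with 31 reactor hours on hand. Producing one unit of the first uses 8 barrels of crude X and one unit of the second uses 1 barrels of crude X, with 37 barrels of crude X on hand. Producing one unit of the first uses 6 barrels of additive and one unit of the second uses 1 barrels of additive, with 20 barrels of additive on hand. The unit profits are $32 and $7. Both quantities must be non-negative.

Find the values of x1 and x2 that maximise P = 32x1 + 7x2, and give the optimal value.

Feasible corners and P = 32x1 + 7x2:
  (0, 0) → P = 0
  (0, 23/4) → P = 161/4
  (10/3, 0) → P = 320/3
  (3, 2) → P = 110

At the optimal vertex, 5x1 + 4x2 = 23 and 6x1 + x2 = 20.
Solving simultaneously gives x1 = 3, x2 = 2.

x1 = 3, x2 = 2, maximum P = 110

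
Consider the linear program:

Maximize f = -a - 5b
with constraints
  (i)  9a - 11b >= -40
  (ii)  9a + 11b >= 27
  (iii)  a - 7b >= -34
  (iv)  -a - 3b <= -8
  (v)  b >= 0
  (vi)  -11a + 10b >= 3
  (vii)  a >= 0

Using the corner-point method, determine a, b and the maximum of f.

a = 71/43, b = 91/43, maximum f = -526/43

Feasible corners and f = -a - 5b:
  (47/26, 133/26) → f = -356/13
  (0, 40/11) → f = -200/11
  (319/67, 371/67) → f = -2174/67
  (71/43, 91/43) → f = -526/43
  (0, 8/3) → f = -40/3

The binding constraints are -a - 3b = -8 and -11a + 10b = 3.
Solving simultaneously gives a = 71/43, b = 91/43.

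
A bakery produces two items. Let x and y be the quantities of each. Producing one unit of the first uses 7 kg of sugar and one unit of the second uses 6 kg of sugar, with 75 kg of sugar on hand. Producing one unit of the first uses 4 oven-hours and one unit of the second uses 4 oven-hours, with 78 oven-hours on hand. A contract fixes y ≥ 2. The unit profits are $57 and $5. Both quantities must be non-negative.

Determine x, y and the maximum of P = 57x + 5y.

Corner points and P = 57x + 5y:
  (0, 25/2) → P = 125/2
  (0, 2) → P = 10
  (9, 2) → P = 523

The binding constraints are 7x + 6y = 75 and y = 2.
Solving simultaneously gives x = 9, y = 2.

x = 9, y = 2, maximum P = 523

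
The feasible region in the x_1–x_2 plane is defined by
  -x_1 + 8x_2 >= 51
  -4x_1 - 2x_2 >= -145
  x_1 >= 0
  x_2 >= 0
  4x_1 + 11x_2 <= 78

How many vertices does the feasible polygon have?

Intersecting each pair of boundary lines and keeping only the points that satisfy every inequality leaves:
  (0, 51/8)
  (63/43, 282/43)
  (0, 78/11)

3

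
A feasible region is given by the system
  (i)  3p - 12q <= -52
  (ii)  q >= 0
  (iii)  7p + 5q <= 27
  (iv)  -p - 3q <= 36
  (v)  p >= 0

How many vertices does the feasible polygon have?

Pairwise boundary intersections that survive every other constraint:
  (64/99, 445/99)
  (0, 13/3)
  (0, 27/5)

3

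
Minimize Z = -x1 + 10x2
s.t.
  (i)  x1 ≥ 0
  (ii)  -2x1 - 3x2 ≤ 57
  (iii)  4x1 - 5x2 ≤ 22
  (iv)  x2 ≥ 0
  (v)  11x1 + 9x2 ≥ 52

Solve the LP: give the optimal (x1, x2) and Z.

x1 = 11/2, x2 = 0, minimum Z = -11/2

Feasible corners and Z = -x1 + 10x2:
  (0, 52/9) → Z = 520/9
  (11/2, 0) → Z = -11/2
  (52/11, 0) → Z = -52/11
The feasible region is unbounded (it extends along (0, 1), (5, 4)), but Z strictly increases along every unbounded feasible direction, so there is no improving ray and the minimum is attained at a vertex.

The optimum lies where 4x1 - 5x2 = 22 and x2 = 0.
Solving simultaneously gives x1 = 11/2, x2 = 0.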